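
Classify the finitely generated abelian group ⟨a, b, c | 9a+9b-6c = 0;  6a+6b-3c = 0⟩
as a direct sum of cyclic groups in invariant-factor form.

rank_ℚ(R)=2; free=3−2=1
SNF(R) diag = [3, 3] → torsion [3, 3]

Answer: M ≅ ℤ^1 ⊕ ℤ/3 ⊕ ℤ/3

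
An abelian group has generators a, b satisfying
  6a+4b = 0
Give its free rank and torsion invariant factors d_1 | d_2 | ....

Answer: M ≅ ℤ^1 ⊕ ℤ/2

Derivation:
rank_ℚ(R)=1; free=2−1=1
SNF(R) diag = [2] → torsion [2]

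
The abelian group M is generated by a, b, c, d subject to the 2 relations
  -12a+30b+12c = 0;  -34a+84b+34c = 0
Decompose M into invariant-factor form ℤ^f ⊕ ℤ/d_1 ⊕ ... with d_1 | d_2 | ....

rank_ℚ(R)=2; free=4−2=2
SNF(R) diag = [2, 6] → torsion [2, 6]

Answer: M ≅ ℤ^2 ⊕ ℤ/2 ⊕ ℤ/6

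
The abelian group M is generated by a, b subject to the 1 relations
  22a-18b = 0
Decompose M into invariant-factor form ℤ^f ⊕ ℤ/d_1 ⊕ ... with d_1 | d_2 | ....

rank_ℚ(R)=1; free=2−1=1
SNF(R) diag = [2] → torsion [2]

Answer: M ≅ ℤ^1 ⊕ ℤ/2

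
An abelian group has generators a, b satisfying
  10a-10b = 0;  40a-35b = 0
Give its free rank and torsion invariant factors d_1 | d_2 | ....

rank_ℚ(R)=2; free=2−2=0
SNF(R) diag = [5, 10] → torsion [5, 10]

Answer: M ≅ ℤ/5 ⊕ ℤ/10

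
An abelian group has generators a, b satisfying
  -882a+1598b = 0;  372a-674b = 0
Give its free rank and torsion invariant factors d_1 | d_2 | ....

rank_ℚ(R)=2; free=2−2=0
SNF(R) diag = [2, 6] → torsion [2, 6]

Answer: M ≅ ℤ/2 ⊕ ℤ/6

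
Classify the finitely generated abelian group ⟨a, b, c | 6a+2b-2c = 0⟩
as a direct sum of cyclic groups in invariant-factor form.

rank_ℚ(R)=1; free=3−1=2
SNF(R) diag = [2] → torsion [2]

Answer: M ≅ ℤ^2 ⊕ ℤ/2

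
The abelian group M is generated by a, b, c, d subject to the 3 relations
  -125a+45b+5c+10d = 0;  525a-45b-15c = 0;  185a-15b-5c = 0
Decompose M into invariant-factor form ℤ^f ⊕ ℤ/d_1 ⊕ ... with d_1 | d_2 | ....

rank_ℚ(R)=3; free=4−3=1
SNF(R) diag = [5, 10, 30] → torsion [5, 10, 30]

Answer: M ≅ ℤ^1 ⊕ ℤ/5 ⊕ ℤ/10 ⊕ ℤ/30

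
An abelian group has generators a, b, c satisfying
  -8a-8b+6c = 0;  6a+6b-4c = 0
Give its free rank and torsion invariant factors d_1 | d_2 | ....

Answer: M ≅ ℤ^1 ⊕ ℤ/2 ⊕ ℤ/2

Derivation:
rank_ℚ(R)=2; free=3−2=1
SNF(R) diag = [2, 2] → torsion [2, 2]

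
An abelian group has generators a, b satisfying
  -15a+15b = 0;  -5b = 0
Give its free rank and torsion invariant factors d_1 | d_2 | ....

Answer: M ≅ ℤ/5 ⊕ ℤ/15

Derivation:
rank_ℚ(R)=2; free=2−2=0
SNF(R) diag = [5, 15] → torsion [5, 15]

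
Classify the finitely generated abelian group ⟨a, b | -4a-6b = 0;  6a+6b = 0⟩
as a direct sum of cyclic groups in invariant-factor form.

Answer: M ≅ ℤ/2 ⊕ ℤ/6

Derivation:
rank_ℚ(R)=2; free=2−2=0
SNF(R) diag = [2, 6] → torsion [2, 6]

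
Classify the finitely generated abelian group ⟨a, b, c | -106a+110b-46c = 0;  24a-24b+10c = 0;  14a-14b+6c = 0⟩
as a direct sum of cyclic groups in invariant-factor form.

rank_ℚ(R)=3; free=3−3=0
SNF(R) diag = [2, 2, 4] → torsion [2, 2, 4]

Answer: M ≅ ℤ/2 ⊕ ℤ/2 ⊕ ℤ/4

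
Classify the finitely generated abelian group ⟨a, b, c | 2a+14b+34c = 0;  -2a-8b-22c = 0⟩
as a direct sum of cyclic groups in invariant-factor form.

rank_ℚ(R)=2; free=3−2=1
SNF(R) diag = [2, 6] → torsion [2, 6]

Answer: M ≅ ℤ^1 ⊕ ℤ/2 ⊕ ℤ/6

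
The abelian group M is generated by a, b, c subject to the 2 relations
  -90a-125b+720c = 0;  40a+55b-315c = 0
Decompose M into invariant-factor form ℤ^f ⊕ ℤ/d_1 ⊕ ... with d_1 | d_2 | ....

rank_ℚ(R)=2; free=3−2=1
SNF(R) diag = [5, 5] → torsion [5, 5]

Answer: M ≅ ℤ^1 ⊕ ℤ/5 ⊕ ℤ/5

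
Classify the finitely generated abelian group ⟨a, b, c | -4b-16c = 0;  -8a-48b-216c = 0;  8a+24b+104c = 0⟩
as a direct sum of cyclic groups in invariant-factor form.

rank_ℚ(R)=3; free=3−3=0
SNF(R) diag = [4, 8, 16] → torsion [4, 8, 16]

Answer: M ≅ ℤ/4 ⊕ ℤ/8 ⊕ ℤ/16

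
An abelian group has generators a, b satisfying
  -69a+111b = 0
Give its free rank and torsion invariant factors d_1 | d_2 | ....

Answer: M ≅ ℤ^1 ⊕ ℤ/3

Derivation:
rank_ℚ(R)=1; free=2−1=1
SNF(R) diag = [3] → torsion [3]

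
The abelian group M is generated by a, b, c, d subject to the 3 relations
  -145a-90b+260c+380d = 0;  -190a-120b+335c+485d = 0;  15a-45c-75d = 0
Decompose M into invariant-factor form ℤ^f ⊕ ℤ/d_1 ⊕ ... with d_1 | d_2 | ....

Answer: M ≅ ℤ^1 ⊕ ℤ/5 ⊕ ℤ/15 ⊕ ℤ/30

Derivation:
rank_ℚ(R)=3; free=4−3=1
SNF(R) diag = [5, 15, 30] → torsion [5, 15, 30]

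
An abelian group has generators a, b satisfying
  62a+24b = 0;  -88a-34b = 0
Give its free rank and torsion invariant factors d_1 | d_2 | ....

Answer: M ≅ ℤ/2 ⊕ ℤ/2

Derivation:
rank_ℚ(R)=2; free=2−2=0
SNF(R) diag = [2, 2] → torsion [2, 2]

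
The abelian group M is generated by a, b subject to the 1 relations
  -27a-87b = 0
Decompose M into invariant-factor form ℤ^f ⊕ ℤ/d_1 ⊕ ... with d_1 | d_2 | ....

rank_ℚ(R)=1; free=2−1=1
SNF(R) diag = [3] → torsion [3]

Answer: M ≅ ℤ^1 ⊕ ℤ/3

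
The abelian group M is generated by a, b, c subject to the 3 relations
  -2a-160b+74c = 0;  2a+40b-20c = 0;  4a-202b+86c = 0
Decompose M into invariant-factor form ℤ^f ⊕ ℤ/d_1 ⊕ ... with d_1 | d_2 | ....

Answer: M ≅ ℤ/2 ⊕ ℤ/6 ⊕ ℤ/18

Derivation:
rank_ℚ(R)=3; free=3−3=0
SNF(R) diag = [2, 6, 18] → torsion [2, 6, 18]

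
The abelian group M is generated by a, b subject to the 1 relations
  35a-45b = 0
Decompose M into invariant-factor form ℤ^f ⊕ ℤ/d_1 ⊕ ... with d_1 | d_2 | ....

rank_ℚ(R)=1; free=2−1=1
SNF(R) diag = [5] → torsion [5]

Answer: M ≅ ℤ^1 ⊕ ℤ/5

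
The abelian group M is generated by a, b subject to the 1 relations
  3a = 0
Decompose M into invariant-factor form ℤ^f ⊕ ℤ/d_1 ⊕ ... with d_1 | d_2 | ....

rank_ℚ(R)=1; free=2−1=1
SNF(R) diag = [3] → torsion [3]

Answer: M ≅ ℤ^1 ⊕ ℤ/3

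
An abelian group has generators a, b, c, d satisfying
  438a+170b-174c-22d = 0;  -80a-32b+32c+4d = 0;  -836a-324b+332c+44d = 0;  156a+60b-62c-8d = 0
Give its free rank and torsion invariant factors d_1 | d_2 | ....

rank_ℚ(R)=4; free=4−4=0
SNF(R) diag = [2, 2, 4, 8] → torsion [2, 2, 4, 8]

Answer: M ≅ ℤ/2 ⊕ ℤ/2 ⊕ ℤ/4 ⊕ ℤ/8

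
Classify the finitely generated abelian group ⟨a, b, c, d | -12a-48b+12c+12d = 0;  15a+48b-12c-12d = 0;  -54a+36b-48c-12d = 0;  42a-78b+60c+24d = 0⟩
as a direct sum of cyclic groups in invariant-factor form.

Answer: M ≅ ℤ/3 ⊕ ℤ/6 ⊕ ℤ/12 ⊕ ℤ/36

Derivation:
rank_ℚ(R)=4; free=4−4=0
SNF(R) diag = [3, 6, 12, 36] → torsion [3, 6, 12, 36]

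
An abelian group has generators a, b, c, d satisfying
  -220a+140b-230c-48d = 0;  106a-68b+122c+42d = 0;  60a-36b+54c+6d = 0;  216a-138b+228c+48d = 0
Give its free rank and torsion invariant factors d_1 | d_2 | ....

rank_ℚ(R)=4; free=4−4=0
SNF(R) diag = [2, 6, 18, 18] → torsion [2, 6, 18, 18]

Answer: M ≅ ℤ/2 ⊕ ℤ/6 ⊕ ℤ/18 ⊕ ℤ/18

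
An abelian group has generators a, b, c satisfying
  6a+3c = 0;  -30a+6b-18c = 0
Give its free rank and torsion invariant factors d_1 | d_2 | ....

Answer: M ≅ ℤ^1 ⊕ ℤ/3 ⊕ ℤ/6

Derivation:
rank_ℚ(R)=2; free=3−2=1
SNF(R) diag = [3, 6] → torsion [3, 6]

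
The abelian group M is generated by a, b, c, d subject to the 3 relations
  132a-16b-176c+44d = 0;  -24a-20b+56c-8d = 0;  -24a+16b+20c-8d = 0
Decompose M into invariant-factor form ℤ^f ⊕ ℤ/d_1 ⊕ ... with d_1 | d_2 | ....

Answer: M ≅ ℤ^1 ⊕ ℤ/4 ⊕ ℤ/12 ⊕ ℤ/36

Derivation:
rank_ℚ(R)=3; free=4−3=1
SNF(R) diag = [4, 12, 36] → torsion [4, 12, 36]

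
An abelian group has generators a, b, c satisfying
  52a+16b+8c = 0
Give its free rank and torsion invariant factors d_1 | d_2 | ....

Answer: M ≅ ℤ^2 ⊕ ℤ/4

Derivation:
rank_ℚ(R)=1; free=3−1=2
SNF(R) diag = [4] → torsion [4]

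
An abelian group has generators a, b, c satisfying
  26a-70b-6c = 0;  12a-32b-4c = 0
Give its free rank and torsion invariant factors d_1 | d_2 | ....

rank_ℚ(R)=2; free=3−2=1
SNF(R) diag = [2, 4] → torsion [2, 4]

Answer: M ≅ ℤ^1 ⊕ ℤ/2 ⊕ ℤ/4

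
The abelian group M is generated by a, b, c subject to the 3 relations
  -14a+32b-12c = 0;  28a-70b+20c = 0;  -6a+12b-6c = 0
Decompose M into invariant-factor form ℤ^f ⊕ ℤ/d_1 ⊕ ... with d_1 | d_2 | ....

Answer: M ≅ ℤ/2 ⊕ ℤ/2 ⊕ ℤ/6

Derivation:
rank_ℚ(R)=3; free=3−3=0
SNF(R) diag = [2, 2, 6] → torsion [2, 2, 6]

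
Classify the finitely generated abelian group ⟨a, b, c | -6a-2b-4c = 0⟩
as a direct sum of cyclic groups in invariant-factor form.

Answer: M ≅ ℤ^2 ⊕ ℤ/2

Derivation:
rank_ℚ(R)=1; free=3−1=2
SNF(R) diag = [2] → torsion [2]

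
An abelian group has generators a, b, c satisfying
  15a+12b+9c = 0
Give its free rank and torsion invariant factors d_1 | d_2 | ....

rank_ℚ(R)=1; free=3−1=2
SNF(R) diag = [3] → torsion [3]

Answer: M ≅ ℤ^2 ⊕ ℤ/3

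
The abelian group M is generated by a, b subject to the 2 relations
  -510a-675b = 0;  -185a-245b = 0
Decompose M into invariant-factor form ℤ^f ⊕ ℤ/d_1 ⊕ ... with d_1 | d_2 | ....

rank_ℚ(R)=2; free=2−2=0
SNF(R) diag = [5, 15] → torsion [5, 15]

Answer: M ≅ ℤ/5 ⊕ ℤ/15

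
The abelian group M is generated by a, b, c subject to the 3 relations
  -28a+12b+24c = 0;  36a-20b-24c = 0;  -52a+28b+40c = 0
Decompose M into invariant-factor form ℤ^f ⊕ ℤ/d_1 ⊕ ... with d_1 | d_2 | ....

Answer: M ≅ ℤ/4 ⊕ ℤ/8 ⊕ ℤ/16

Derivation:
rank_ℚ(R)=3; free=3−3=0
SNF(R) diag = [4, 8, 16] → torsion [4, 8, 16]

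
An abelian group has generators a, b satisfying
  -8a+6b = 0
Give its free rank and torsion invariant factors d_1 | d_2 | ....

rank_ℚ(R)=1; free=2−1=1
SNF(R) diag = [2] → torsion [2]

Answer: M ≅ ℤ^1 ⊕ ℤ/2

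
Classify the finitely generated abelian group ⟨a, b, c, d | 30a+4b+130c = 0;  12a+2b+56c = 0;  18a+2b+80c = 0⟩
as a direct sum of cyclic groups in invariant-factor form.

rank_ℚ(R)=3; free=4−3=1
SNF(R) diag = [2, 6, 6] → torsion [2, 6, 6]

Answer: M ≅ ℤ^1 ⊕ ℤ/2 ⊕ ℤ/6 ⊕ ℤ/6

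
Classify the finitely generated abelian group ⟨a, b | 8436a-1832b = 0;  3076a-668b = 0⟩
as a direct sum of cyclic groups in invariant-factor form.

rank_ℚ(R)=2; free=2−2=0
SNF(R) diag = [4, 4] → torsion [4, 4]

Answer: M ≅ ℤ/4 ⊕ ℤ/4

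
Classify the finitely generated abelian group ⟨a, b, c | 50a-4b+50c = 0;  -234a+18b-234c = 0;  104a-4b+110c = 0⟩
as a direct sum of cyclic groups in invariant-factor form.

rank_ℚ(R)=3; free=3−3=0
SNF(R) diag = [2, 6, 18] → torsion [2, 6, 18]

Answer: M ≅ ℤ/2 ⊕ ℤ/6 ⊕ ℤ/18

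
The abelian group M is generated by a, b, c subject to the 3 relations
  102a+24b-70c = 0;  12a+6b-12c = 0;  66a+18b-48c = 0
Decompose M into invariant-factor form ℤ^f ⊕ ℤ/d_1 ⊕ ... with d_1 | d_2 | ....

rank_ℚ(R)=3; free=3−3=0
SNF(R) diag = [2, 6, 6] → torsion [2, 6, 6]

Answer: M ≅ ℤ/2 ⊕ ℤ/6 ⊕ ℤ/6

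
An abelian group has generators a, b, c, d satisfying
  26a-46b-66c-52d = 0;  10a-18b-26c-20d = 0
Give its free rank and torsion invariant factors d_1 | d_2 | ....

Answer: M ≅ ℤ^2 ⊕ ℤ/2 ⊕ ℤ/4

Derivation:
rank_ℚ(R)=2; free=4−2=2
SNF(R) diag = [2, 4] → torsion [2, 4]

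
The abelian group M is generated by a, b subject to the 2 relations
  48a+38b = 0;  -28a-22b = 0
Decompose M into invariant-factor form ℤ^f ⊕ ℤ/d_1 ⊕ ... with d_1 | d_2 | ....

rank_ℚ(R)=2; free=2−2=0
SNF(R) diag = [2, 4] → torsion [2, 4]

Answer: M ≅ ℤ/2 ⊕ ℤ/4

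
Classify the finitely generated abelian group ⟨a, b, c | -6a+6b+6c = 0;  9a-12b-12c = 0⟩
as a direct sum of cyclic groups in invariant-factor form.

Answer: M ≅ ℤ^1 ⊕ ℤ/3 ⊕ ℤ/6

Derivation:
rank_ℚ(R)=2; free=3−2=1
SNF(R) diag = [3, 6] → torsion [3, 6]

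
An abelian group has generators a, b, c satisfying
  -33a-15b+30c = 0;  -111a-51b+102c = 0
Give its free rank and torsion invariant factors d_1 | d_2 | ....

Answer: M ≅ ℤ^1 ⊕ ℤ/3 ⊕ ℤ/6

Derivation:
rank_ℚ(R)=2; free=3−2=1
SNF(R) diag = [3, 6] → torsion [3, 6]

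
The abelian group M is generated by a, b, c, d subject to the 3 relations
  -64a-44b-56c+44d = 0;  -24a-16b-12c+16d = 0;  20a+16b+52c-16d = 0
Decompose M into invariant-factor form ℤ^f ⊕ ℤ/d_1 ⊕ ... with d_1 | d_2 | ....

rank_ℚ(R)=3; free=4−3=1
SNF(R) diag = [4, 4, 12] → torsion [4, 4, 12]

Answer: M ≅ ℤ^1 ⊕ ℤ/4 ⊕ ℤ/4 ⊕ ℤ/12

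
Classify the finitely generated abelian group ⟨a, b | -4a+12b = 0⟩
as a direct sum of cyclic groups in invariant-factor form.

Answer: M ≅ ℤ^1 ⊕ ℤ/4

Derivation:
rank_ℚ(R)=1; free=2−1=1
SNF(R) diag = [4] → torsion [4]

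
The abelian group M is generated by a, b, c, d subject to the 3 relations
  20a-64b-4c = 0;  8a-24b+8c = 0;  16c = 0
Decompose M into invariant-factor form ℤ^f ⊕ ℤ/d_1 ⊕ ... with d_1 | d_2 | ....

Answer: M ≅ ℤ^1 ⊕ ℤ/4 ⊕ ℤ/8 ⊕ ℤ/16

Derivation:
rank_ℚ(R)=3; free=4−3=1
SNF(R) diag = [4, 8, 16] → torsion [4, 8, 16]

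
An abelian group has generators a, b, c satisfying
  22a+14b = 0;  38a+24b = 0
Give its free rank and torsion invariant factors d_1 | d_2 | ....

Answer: M ≅ ℤ^1 ⊕ ℤ/2 ⊕ ℤ/2

Derivation:
rank_ℚ(R)=2; free=3−2=1
SNF(R) diag = [2, 2] → torsion [2, 2]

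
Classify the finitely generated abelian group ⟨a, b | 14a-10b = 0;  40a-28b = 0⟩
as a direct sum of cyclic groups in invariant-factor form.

rank_ℚ(R)=2; free=2−2=0
SNF(R) diag = [2, 4] → torsion [2, 4]

Answer: M ≅ ℤ/2 ⊕ ℤ/4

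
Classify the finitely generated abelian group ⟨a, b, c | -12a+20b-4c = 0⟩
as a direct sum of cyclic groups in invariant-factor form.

rank_ℚ(R)=1; free=3−1=2
SNF(R) diag = [4] → torsion [4]

Answer: M ≅ ℤ^2 ⊕ ℤ/4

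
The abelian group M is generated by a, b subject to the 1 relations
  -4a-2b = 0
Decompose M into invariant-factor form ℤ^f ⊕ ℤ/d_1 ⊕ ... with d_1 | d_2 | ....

rank_ℚ(R)=1; free=2−1=1
SNF(R) diag = [2] → torsion [2]

Answer: M ≅ ℤ^1 ⊕ ℤ/2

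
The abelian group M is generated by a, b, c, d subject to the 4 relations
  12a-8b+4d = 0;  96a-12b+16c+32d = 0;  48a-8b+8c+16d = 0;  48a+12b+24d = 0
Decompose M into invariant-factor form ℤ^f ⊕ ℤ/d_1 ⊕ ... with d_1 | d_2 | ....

Answer: M ≅ ℤ/4 ⊕ ℤ/4 ⊕ ℤ/8 ⊕ ℤ/24

Derivation:
rank_ℚ(R)=4; free=4−4=0
SNF(R) diag = [4, 4, 8, 24] → torsion [4, 4, 8, 24]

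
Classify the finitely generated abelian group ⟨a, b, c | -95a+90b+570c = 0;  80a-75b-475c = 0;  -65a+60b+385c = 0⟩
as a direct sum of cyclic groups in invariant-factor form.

rank_ℚ(R)=3; free=3−3=0
SNF(R) diag = [5, 5, 15] → torsion [5, 5, 15]

Answer: M ≅ ℤ/5 ⊕ ℤ/5 ⊕ ℤ/15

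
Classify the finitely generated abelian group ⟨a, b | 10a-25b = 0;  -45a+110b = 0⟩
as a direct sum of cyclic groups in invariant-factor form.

Answer: M ≅ ℤ/5 ⊕ ℤ/5

Derivation:
rank_ℚ(R)=2; free=2−2=0
SNF(R) diag = [5, 5] → torsion [5, 5]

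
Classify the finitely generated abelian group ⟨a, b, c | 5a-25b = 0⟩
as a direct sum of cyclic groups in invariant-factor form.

Answer: M ≅ ℤ^2 ⊕ ℤ/5

Derivation:
rank_ℚ(R)=1; free=3−1=2
SNF(R) diag = [5] → torsion [5]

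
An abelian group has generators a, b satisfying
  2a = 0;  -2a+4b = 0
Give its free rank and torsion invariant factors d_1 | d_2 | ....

Answer: M ≅ ℤ/2 ⊕ ℤ/4

Derivation:
rank_ℚ(R)=2; free=2−2=0
SNF(R) diag = [2, 4] → torsion [2, 4]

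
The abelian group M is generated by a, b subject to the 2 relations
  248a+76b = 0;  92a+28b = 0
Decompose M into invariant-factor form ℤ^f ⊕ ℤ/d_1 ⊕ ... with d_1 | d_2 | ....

Answer: M ≅ ℤ/4 ⊕ ℤ/12

Derivation:
rank_ℚ(R)=2; free=2−2=0
SNF(R) diag = [4, 12] → torsion [4, 12]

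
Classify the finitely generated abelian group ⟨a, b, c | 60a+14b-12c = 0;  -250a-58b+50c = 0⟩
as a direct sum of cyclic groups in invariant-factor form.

rank_ℚ(R)=2; free=3−2=1
SNF(R) diag = [2, 2] → torsion [2, 2]

Answer: M ≅ ℤ^1 ⊕ ℤ/2 ⊕ ℤ/2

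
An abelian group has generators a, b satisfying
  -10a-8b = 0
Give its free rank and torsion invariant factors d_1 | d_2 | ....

rank_ℚ(R)=1; free=2−1=1
SNF(R) diag = [2] → torsion [2]

Answer: M ≅ ℤ^1 ⊕ ℤ/2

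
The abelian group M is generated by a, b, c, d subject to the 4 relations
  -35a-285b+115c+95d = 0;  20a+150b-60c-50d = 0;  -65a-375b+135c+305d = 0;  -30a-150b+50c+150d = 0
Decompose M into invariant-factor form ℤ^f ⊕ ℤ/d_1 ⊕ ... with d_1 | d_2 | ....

rank_ℚ(R)=4; free=4−4=0
SNF(R) diag = [5, 10, 30, 60] → torsion [5, 10, 30, 60]

Answer: M ≅ ℤ/5 ⊕ ℤ/10 ⊕ ℤ/30 ⊕ ℤ/60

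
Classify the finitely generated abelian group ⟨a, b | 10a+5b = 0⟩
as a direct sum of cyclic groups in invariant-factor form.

rank_ℚ(R)=1; free=2−1=1
SNF(R) diag = [5] → torsion [5]

Answer: M ≅ ℤ^1 ⊕ ℤ/5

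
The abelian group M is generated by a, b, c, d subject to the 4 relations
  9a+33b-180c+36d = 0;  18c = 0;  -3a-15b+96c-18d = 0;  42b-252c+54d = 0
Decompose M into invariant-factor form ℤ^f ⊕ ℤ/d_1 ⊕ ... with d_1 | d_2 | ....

rank_ℚ(R)=4; free=4−4=0
SNF(R) diag = [3, 6, 18, 18] → torsion [3, 6, 18, 18]

Answer: M ≅ ℤ/3 ⊕ ℤ/6 ⊕ ℤ/18 ⊕ ℤ/18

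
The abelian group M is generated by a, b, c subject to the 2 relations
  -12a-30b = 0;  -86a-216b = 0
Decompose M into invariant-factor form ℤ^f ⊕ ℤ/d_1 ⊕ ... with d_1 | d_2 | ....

Answer: M ≅ ℤ^1 ⊕ ℤ/2 ⊕ ℤ/6

Derivation:
rank_ℚ(R)=2; free=3−2=1
SNF(R) diag = [2, 6] → torsion [2, 6]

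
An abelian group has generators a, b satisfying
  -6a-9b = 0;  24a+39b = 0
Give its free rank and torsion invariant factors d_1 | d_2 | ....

rank_ℚ(R)=2; free=2−2=0
SNF(R) diag = [3, 6] → torsion [3, 6]

Answer: M ≅ ℤ/3 ⊕ ℤ/6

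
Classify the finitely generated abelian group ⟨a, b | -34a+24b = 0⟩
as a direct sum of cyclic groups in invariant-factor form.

rank_ℚ(R)=1; free=2−1=1
SNF(R) diag = [2] → torsion [2]

Answer: M ≅ ℤ^1 ⊕ ℤ/2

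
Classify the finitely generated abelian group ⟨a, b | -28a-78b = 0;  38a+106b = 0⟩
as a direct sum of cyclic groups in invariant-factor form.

rank_ℚ(R)=2; free=2−2=0
SNF(R) diag = [2, 2] → torsion [2, 2]

Answer: M ≅ ℤ/2 ⊕ ℤ/2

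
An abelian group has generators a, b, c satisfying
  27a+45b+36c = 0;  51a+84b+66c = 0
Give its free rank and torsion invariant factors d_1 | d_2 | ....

rank_ℚ(R)=2; free=3−2=1
SNF(R) diag = [3, 9] → torsion [3, 9]

Answer: M ≅ ℤ^1 ⊕ ℤ/3 ⊕ ℤ/9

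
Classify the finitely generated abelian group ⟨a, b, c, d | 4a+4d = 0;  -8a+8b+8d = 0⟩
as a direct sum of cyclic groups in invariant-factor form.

rank_ℚ(R)=2; free=4−2=2
SNF(R) diag = [4, 8] → torsion [4, 8]

Answer: M ≅ ℤ^2 ⊕ ℤ/4 ⊕ ℤ/8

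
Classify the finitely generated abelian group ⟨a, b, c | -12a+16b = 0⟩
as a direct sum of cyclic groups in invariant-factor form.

rank_ℚ(R)=1; free=3−1=2
SNF(R) diag = [4] → torsion [4]

Answer: M ≅ ℤ^2 ⊕ ℤ/4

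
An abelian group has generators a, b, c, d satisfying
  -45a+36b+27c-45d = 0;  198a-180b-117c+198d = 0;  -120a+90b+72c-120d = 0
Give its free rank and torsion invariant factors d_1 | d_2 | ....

rank_ℚ(R)=3; free=4−3=1
SNF(R) diag = [3, 9, 18] → torsion [3, 9, 18]

Answer: M ≅ ℤ^1 ⊕ ℤ/3 ⊕ ℤ/9 ⊕ ℤ/18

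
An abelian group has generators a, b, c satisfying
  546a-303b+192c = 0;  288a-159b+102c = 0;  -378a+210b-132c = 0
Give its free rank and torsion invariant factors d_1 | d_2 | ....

Answer: M ≅ ℤ/3 ⊕ ℤ/6 ⊕ ℤ/18

Derivation:
rank_ℚ(R)=3; free=3−3=0
SNF(R) diag = [3, 6, 18] → torsion [3, 6, 18]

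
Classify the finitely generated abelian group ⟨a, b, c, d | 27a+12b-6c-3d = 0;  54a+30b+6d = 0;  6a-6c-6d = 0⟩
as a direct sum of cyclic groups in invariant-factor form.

Answer: M ≅ ℤ^1 ⊕ ℤ/3 ⊕ ℤ/6 ⊕ ℤ/6

Derivation:
rank_ℚ(R)=3; free=4−3=1
SNF(R) diag = [3, 6, 6] → torsion [3, 6, 6]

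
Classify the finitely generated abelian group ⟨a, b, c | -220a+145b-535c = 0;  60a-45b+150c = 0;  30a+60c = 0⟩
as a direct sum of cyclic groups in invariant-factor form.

rank_ℚ(R)=3; free=3−3=0
SNF(R) diag = [5, 15, 30] → torsion [5, 15, 30]

Answer: M ≅ ℤ/5 ⊕ ℤ/15 ⊕ ℤ/30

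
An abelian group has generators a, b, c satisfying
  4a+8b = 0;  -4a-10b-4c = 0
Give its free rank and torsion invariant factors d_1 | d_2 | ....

Answer: M ≅ ℤ^1 ⊕ ℤ/2 ⊕ ℤ/4

Derivation:
rank_ℚ(R)=2; free=3−2=1
SNF(R) diag = [2, 4] → torsion [2, 4]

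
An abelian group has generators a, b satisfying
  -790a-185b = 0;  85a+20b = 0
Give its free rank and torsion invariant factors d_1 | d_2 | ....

Answer: M ≅ ℤ/5 ⊕ ℤ/15

Derivation:
rank_ℚ(R)=2; free=2−2=0
SNF(R) diag = [5, 15] → torsion [5, 15]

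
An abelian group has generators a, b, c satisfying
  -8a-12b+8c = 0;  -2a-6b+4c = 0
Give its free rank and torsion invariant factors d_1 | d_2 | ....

Answer: M ≅ ℤ^1 ⊕ ℤ/2 ⊕ ℤ/4

Derivation:
rank_ℚ(R)=2; free=3−2=1
SNF(R) diag = [2, 4] → torsion [2, 4]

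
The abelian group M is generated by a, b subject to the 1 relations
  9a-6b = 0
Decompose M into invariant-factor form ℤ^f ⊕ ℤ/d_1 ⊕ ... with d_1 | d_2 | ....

rank_ℚ(R)=1; free=2−1=1
SNF(R) diag = [3] → torsion [3]

Answer: M ≅ ℤ^1 ⊕ ℤ/3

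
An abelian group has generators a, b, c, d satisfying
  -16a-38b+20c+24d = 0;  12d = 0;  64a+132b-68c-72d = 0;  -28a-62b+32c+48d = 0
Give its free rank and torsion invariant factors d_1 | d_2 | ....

Answer: M ≅ ℤ/2 ⊕ ℤ/4 ⊕ ℤ/12 ⊕ ℤ/12

Derivation:
rank_ℚ(R)=4; free=4−4=0
SNF(R) diag = [2, 4, 12, 12] → torsion [2, 4, 12, 12]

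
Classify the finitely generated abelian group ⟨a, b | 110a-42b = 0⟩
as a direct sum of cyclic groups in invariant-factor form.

Answer: M ≅ ℤ^1 ⊕ ℤ/2

Derivation:
rank_ℚ(R)=1; free=2−1=1
SNF(R) diag = [2] → torsion [2]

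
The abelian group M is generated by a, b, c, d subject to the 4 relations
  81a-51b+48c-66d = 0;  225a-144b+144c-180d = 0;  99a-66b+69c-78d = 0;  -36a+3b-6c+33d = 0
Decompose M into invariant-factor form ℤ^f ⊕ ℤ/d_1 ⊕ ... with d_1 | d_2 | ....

Answer: M ≅ ℤ/3 ⊕ ℤ/9 ⊕ ℤ/9 ⊕ ℤ/27

Derivation:
rank_ℚ(R)=4; free=4−4=0
SNF(R) diag = [3, 9, 9, 27] → torsion [3, 9, 9, 27]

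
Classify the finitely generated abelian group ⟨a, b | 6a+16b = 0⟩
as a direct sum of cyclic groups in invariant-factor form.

Answer: M ≅ ℤ^1 ⊕ ℤ/2

Derivation:
rank_ℚ(R)=1; free=2−1=1
SNF(R) diag = [2] → torsion [2]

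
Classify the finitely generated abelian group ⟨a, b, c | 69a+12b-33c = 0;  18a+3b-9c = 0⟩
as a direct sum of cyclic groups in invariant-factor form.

rank_ℚ(R)=2; free=3−2=1
SNF(R) diag = [3, 3] → torsion [3, 3]

Answer: M ≅ ℤ^1 ⊕ ℤ/3 ⊕ ℤ/3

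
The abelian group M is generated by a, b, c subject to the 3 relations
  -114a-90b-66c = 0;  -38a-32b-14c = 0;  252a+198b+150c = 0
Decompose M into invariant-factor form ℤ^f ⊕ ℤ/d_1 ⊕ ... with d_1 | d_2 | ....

rank_ℚ(R)=3; free=3−3=0
SNF(R) diag = [2, 6, 6] → torsion [2, 6, 6]

Answer: M ≅ ℤ/2 ⊕ ℤ/6 ⊕ ℤ/6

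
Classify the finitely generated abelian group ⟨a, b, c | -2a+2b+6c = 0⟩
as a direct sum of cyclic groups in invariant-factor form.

rank_ℚ(R)=1; free=3−1=2
SNF(R) diag = [2] → torsion [2]

Answer: M ≅ ℤ^2 ⊕ ℤ/2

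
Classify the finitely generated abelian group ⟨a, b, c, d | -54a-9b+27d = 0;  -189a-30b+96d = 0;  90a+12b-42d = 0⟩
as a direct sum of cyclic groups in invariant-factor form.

Answer: M ≅ ℤ^1 ⊕ ℤ/3 ⊕ ℤ/9 ⊕ ℤ/18

Derivation:
rank_ℚ(R)=3; free=4−3=1
SNF(R) diag = [3, 9, 18] → torsion [3, 9, 18]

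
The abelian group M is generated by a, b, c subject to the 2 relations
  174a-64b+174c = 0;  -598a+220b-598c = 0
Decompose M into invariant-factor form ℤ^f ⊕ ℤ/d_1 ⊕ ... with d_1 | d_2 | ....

rank_ℚ(R)=2; free=3−2=1
SNF(R) diag = [2, 4] → torsion [2, 4]

Answer: M ≅ ℤ^1 ⊕ ℤ/2 ⊕ ℤ/4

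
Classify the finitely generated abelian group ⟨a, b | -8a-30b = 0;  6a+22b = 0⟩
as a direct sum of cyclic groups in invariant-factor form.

rank_ℚ(R)=2; free=2−2=0
SNF(R) diag = [2, 2] → torsion [2, 2]

Answer: M ≅ ℤ/2 ⊕ ℤ/2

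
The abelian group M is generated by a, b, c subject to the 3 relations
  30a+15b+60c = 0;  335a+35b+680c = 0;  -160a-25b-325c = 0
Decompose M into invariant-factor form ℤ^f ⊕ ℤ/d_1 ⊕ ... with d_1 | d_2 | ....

rank_ℚ(R)=3; free=3−3=0
SNF(R) diag = [5, 15, 45] → torsion [5, 15, 45]

Answer: M ≅ ℤ/5 ⊕ ℤ/15 ⊕ ℤ/45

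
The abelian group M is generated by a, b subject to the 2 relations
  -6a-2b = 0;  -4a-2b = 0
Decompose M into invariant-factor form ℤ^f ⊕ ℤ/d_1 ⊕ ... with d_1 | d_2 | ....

rank_ℚ(R)=2; free=2−2=0
SNF(R) diag = [2, 2] → torsion [2, 2]

Answer: M ≅ ℤ/2 ⊕ ℤ/2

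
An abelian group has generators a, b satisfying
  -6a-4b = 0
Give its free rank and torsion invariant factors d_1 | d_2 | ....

Answer: M ≅ ℤ^1 ⊕ ℤ/2

Derivation:
rank_ℚ(R)=1; free=2−1=1
SNF(R) diag = [2] → torsion [2]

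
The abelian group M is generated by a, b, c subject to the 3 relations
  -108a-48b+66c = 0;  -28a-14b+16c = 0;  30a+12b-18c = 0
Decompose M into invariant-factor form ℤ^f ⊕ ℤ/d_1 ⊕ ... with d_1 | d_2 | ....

rank_ℚ(R)=3; free=3−3=0
SNF(R) diag = [2, 6, 18] → torsion [2, 6, 18]

Answer: M ≅ ℤ/2 ⊕ ℤ/6 ⊕ ℤ/18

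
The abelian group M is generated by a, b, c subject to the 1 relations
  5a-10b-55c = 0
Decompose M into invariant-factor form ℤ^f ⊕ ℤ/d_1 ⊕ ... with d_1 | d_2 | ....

rank_ℚ(R)=1; free=3−1=2
SNF(R) diag = [5] → torsion [5]

Answer: M ≅ ℤ^2 ⊕ ℤ/5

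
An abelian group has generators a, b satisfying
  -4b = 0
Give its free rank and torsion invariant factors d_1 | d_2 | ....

rank_ℚ(R)=1; free=2−1=1
SNF(R) diag = [4] → torsion [4]

Answer: M ≅ ℤ^1 ⊕ ℤ/4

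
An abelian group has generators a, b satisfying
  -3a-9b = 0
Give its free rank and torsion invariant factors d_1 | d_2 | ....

rank_ℚ(R)=1; free=2−1=1
SNF(R) diag = [3] → torsion [3]

Answer: M ≅ ℤ^1 ⊕ ℤ/3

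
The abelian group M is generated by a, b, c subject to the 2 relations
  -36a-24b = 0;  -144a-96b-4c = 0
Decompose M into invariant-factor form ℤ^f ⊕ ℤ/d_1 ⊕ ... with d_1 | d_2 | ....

rank_ℚ(R)=2; free=3−2=1
SNF(R) diag = [4, 12] → torsion [4, 12]

Answer: M ≅ ℤ^1 ⊕ ℤ/4 ⊕ ℤ/12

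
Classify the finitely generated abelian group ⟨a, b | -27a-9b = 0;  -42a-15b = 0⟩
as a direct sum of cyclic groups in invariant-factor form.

Answer: M ≅ ℤ/3 ⊕ ℤ/9

Derivation:
rank_ℚ(R)=2; free=2−2=0
SNF(R) diag = [3, 9] → torsion [3, 9]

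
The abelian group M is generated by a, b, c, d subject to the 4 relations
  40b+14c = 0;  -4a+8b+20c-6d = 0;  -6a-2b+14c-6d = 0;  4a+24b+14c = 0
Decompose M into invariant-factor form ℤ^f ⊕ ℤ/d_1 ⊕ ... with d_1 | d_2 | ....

Answer: M ≅ ℤ/2 ⊕ ℤ/2 ⊕ ℤ/6 ⊕ ℤ/12

Derivation:
rank_ℚ(R)=4; free=4−4=0
SNF(R) diag = [2, 2, 6, 12] → torsion [2, 2, 6, 12]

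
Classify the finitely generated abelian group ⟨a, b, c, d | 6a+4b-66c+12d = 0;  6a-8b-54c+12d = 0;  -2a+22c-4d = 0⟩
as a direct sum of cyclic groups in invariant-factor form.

Answer: M ≅ ℤ^1 ⊕ ℤ/2 ⊕ ℤ/4 ⊕ ℤ/12

Derivation:
rank_ℚ(R)=3; free=4−3=1
SNF(R) diag = [2, 4, 12] → torsion [2, 4, 12]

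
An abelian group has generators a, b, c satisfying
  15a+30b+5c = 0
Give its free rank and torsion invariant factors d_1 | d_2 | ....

Answer: M ≅ ℤ^2 ⊕ ℤ/5

Derivation:
rank_ℚ(R)=1; free=3−1=2
SNF(R) diag = [5] → torsion [5]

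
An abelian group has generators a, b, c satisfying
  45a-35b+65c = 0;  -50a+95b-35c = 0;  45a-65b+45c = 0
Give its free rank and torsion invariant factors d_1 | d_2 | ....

rank_ℚ(R)=3; free=3−3=0
SNF(R) diag = [5, 5, 10] → torsion [5, 5, 10]

Answer: M ≅ ℤ/5 ⊕ ℤ/5 ⊕ ℤ/10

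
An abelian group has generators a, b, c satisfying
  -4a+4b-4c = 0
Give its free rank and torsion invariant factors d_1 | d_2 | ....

Answer: M ≅ ℤ^2 ⊕ ℤ/4

Derivation:
rank_ℚ(R)=1; free=3−1=2
SNF(R) diag = [4] → torsion [4]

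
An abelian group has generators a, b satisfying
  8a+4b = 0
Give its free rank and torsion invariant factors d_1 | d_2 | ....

Answer: M ≅ ℤ^1 ⊕ ℤ/4

Derivation:
rank_ℚ(R)=1; free=2−1=1
SNF(R) diag = [4] → torsion [4]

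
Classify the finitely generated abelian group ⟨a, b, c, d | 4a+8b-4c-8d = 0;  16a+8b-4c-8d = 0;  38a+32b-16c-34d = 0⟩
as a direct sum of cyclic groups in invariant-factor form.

Answer: M ≅ ℤ^1 ⊕ ℤ/2 ⊕ ℤ/4 ⊕ ℤ/12

Derivation:
rank_ℚ(R)=3; free=4−3=1
SNF(R) diag = [2, 4, 12] → torsion [2, 4, 12]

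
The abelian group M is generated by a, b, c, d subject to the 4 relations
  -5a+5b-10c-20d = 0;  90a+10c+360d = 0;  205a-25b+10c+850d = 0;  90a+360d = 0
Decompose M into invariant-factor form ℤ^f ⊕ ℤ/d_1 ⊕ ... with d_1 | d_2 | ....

rank_ℚ(R)=4; free=4−4=0
SNF(R) diag = [5, 10, 30, 90] → torsion [5, 10, 30, 90]

Answer: M ≅ ℤ/5 ⊕ ℤ/10 ⊕ ℤ/30 ⊕ ℤ/90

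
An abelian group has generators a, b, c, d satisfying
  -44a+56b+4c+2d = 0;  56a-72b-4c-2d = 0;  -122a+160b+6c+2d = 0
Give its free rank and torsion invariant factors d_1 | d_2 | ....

Answer: M ≅ ℤ^1 ⊕ ℤ/2 ⊕ ℤ/2 ⊕ ℤ/4

Derivation:
rank_ℚ(R)=3; free=4−3=1
SNF(R) diag = [2, 2, 4] → torsion [2, 2, 4]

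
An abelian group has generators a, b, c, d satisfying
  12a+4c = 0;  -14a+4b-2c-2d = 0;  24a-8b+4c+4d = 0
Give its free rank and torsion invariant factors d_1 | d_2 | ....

Answer: M ≅ ℤ^1 ⊕ ℤ/2 ⊕ ℤ/4 ⊕ ℤ/4

Derivation:
rank_ℚ(R)=3; free=4−3=1
SNF(R) diag = [2, 4, 4] → torsion [2, 4, 4]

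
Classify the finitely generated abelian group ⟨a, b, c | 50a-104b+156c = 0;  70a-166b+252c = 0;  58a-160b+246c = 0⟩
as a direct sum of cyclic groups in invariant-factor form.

Answer: M ≅ ℤ/2 ⊕ ℤ/6 ⊕ ℤ/18

Derivation:
rank_ℚ(R)=3; free=3−3=0
SNF(R) diag = [2, 6, 18] → torsion [2, 6, 18]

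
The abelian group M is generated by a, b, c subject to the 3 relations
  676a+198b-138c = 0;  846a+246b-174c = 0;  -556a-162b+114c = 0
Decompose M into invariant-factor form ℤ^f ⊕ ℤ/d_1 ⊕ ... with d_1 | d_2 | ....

Answer: M ≅ ℤ/2 ⊕ ℤ/6 ⊕ ℤ/12

Derivation:
rank_ℚ(R)=3; free=3−3=0
SNF(R) diag = [2, 6, 12] → torsion [2, 6, 12]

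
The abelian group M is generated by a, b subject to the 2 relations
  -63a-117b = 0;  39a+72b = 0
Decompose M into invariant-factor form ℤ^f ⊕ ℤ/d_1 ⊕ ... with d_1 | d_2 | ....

Answer: M ≅ ℤ/3 ⊕ ℤ/9

Derivation:
rank_ℚ(R)=2; free=2−2=0
SNF(R) diag = [3, 9] → torsion [3, 9]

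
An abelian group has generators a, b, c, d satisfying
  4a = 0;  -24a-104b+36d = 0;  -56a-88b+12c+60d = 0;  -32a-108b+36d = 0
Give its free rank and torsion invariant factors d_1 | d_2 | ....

rank_ℚ(R)=4; free=4−4=0
SNF(R) diag = [4, 4, 12, 36] → torsion [4, 4, 12, 36]

Answer: M ≅ ℤ/4 ⊕ ℤ/4 ⊕ ℤ/12 ⊕ ℤ/36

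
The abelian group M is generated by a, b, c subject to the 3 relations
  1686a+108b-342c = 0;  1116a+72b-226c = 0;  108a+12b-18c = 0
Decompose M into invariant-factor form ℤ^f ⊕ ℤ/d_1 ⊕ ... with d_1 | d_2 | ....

rank_ℚ(R)=3; free=3−3=0
SNF(R) diag = [2, 6, 12] → torsion [2, 6, 12]

Answer: M ≅ ℤ/2 ⊕ ℤ/6 ⊕ ℤ/12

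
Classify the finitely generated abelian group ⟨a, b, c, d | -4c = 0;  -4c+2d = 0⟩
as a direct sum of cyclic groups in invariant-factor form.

Answer: M ≅ ℤ^2 ⊕ ℤ/2 ⊕ ℤ/4

Derivation:
rank_ℚ(R)=2; free=4−2=2
SNF(R) diag = [2, 4] → torsion [2, 4]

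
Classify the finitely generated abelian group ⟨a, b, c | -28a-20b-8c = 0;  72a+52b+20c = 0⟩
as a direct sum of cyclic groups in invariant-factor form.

Answer: M ≅ ℤ^1 ⊕ ℤ/4 ⊕ ℤ/4

Derivation:
rank_ℚ(R)=2; free=3−2=1
SNF(R) diag = [4, 4] → torsion [4, 4]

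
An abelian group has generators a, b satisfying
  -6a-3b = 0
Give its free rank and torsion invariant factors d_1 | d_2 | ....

rank_ℚ(R)=1; free=2−1=1
SNF(R) diag = [3] → torsion [3]

Answer: M ≅ ℤ^1 ⊕ ℤ/3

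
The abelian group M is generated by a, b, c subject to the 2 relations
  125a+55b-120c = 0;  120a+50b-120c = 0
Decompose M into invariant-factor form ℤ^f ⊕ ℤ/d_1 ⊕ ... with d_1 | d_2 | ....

Answer: M ≅ ℤ^1 ⊕ ℤ/5 ⊕ ℤ/10

Derivation:
rank_ℚ(R)=2; free=3−2=1
SNF(R) diag = [5, 10] → torsion [5, 10]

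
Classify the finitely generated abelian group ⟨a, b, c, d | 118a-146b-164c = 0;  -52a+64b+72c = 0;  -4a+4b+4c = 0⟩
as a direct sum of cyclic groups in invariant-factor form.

Answer: M ≅ ℤ^1 ⊕ ℤ/2 ⊕ ℤ/4 ⊕ ℤ/4

Derivation:
rank_ℚ(R)=3; free=4−3=1
SNF(R) diag = [2, 4, 4] → torsion [2, 4, 4]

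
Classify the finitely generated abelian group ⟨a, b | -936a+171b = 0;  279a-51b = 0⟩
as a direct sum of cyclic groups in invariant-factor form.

rank_ℚ(R)=2; free=2−2=0
SNF(R) diag = [3, 9] → torsion [3, 9]

Answer: M ≅ ℤ/3 ⊕ ℤ/9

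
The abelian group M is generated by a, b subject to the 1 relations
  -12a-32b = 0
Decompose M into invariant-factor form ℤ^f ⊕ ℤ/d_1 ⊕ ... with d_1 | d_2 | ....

rank_ℚ(R)=1; free=2−1=1
SNF(R) diag = [4] → torsion [4]

Answer: M ≅ ℤ^1 ⊕ ℤ/4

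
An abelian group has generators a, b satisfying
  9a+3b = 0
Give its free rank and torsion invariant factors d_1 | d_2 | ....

Answer: M ≅ ℤ^1 ⊕ ℤ/3

Derivation:
rank_ℚ(R)=1; free=2−1=1
SNF(R) diag = [3] → torsion [3]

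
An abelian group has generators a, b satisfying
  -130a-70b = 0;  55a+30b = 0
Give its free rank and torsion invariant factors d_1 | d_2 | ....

rank_ℚ(R)=2; free=2−2=0
SNF(R) diag = [5, 10] → torsion [5, 10]

Answer: M ≅ ℤ/5 ⊕ ℤ/10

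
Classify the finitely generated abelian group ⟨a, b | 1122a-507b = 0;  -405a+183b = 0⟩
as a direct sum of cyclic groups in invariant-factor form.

Answer: M ≅ ℤ/3 ⊕ ℤ/3

Derivation:
rank_ℚ(R)=2; free=2−2=0
SNF(R) diag = [3, 3] → torsion [3, 3]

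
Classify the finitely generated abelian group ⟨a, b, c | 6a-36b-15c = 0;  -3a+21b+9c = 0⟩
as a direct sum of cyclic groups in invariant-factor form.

Answer: M ≅ ℤ^1 ⊕ ℤ/3 ⊕ ℤ/3

Derivation:
rank_ℚ(R)=2; free=3−2=1
SNF(R) diag = [3, 3] → torsion [3, 3]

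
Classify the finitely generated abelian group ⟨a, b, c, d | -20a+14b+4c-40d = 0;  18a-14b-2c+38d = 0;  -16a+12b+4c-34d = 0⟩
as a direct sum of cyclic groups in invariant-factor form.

rank_ℚ(R)=3; free=4−3=1
SNF(R) diag = [2, 2, 6] → torsion [2, 2, 6]

Answer: M ≅ ℤ^1 ⊕ ℤ/2 ⊕ ℤ/2 ⊕ ℤ/6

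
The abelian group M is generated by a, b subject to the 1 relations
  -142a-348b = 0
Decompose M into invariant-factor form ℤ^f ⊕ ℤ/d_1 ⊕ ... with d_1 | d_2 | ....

Answer: M ≅ ℤ^1 ⊕ ℤ/2

Derivation:
rank_ℚ(R)=1; free=2−1=1
SNF(R) diag = [2] → torsion [2]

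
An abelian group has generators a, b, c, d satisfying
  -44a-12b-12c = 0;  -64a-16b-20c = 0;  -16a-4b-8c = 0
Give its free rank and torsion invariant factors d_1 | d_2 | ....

Answer: M ≅ ℤ^1 ⊕ ℤ/4 ⊕ ℤ/4 ⊕ ℤ/12

Derivation:
rank_ℚ(R)=3; free=4−3=1
SNF(R) diag = [4, 4, 12] → torsion [4, 4, 12]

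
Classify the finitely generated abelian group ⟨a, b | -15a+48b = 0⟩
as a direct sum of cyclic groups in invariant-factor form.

rank_ℚ(R)=1; free=2−1=1
SNF(R) diag = [3] → torsion [3]

Answer: M ≅ ℤ^1 ⊕ ℤ/3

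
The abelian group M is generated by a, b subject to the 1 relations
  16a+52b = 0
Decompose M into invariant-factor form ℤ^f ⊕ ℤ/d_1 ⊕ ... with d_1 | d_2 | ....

Answer: M ≅ ℤ^1 ⊕ ℤ/4

Derivation:
rank_ℚ(R)=1; free=2−1=1
SNF(R) diag = [4] → torsion [4]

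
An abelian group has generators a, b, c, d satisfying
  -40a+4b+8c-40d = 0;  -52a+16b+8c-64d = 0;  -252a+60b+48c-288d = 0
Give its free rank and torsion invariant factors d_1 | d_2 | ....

rank_ℚ(R)=3; free=4−3=1
SNF(R) diag = [4, 12, 24] → torsion [4, 12, 24]

Answer: M ≅ ℤ^1 ⊕ ℤ/4 ⊕ ℤ/12 ⊕ ℤ/24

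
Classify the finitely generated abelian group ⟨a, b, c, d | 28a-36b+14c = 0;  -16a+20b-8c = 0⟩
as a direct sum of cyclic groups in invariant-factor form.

rank_ℚ(R)=2; free=4−2=2
SNF(R) diag = [2, 4] → torsion [2, 4]

Answer: M ≅ ℤ^2 ⊕ ℤ/2 ⊕ ℤ/4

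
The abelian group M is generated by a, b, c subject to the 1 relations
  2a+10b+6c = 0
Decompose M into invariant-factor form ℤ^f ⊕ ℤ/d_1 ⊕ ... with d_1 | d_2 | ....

rank_ℚ(R)=1; free=3−1=2
SNF(R) diag = [2] → torsion [2]

Answer: M ≅ ℤ^2 ⊕ ℤ/2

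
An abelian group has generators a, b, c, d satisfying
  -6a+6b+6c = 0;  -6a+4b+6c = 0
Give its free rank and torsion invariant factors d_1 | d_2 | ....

Answer: M ≅ ℤ^2 ⊕ ℤ/2 ⊕ ℤ/6

Derivation:
rank_ℚ(R)=2; free=4−2=2
SNF(R) diag = [2, 6] → torsion [2, 6]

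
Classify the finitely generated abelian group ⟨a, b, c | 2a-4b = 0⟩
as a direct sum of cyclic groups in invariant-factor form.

rank_ℚ(R)=1; free=3−1=2
SNF(R) diag = [2] → torsion [2]

Answer: M ≅ ℤ^2 ⊕ ℤ/2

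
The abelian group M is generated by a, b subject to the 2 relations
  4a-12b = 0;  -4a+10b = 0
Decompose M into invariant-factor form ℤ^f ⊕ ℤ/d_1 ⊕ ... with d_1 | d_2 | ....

rank_ℚ(R)=2; free=2−2=0
SNF(R) diag = [2, 4] → torsion [2, 4]

Answer: M ≅ ℤ/2 ⊕ ℤ/4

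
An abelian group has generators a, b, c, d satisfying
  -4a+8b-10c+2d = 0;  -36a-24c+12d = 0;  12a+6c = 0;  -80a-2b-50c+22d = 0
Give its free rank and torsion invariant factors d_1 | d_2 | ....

Answer: M ≅ ℤ/2 ⊕ ℤ/6 ⊕ ℤ/6 ⊕ ℤ/12

Derivation:
rank_ℚ(R)=4; free=4−4=0
SNF(R) diag = [2, 6, 6, 12] → torsion [2, 6, 6, 12]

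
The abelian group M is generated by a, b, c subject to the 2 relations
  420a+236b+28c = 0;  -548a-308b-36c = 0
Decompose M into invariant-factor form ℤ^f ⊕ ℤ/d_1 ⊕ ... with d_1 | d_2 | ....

Answer: M ≅ ℤ^1 ⊕ ℤ/4 ⊕ ℤ/8

Derivation:
rank_ℚ(R)=2; free=3−2=1
SNF(R) diag = [4, 8] → torsion [4, 8]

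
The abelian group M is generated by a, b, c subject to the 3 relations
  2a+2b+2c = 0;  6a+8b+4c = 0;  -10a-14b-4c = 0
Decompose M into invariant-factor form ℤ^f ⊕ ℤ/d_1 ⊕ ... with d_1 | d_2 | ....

rank_ℚ(R)=3; free=3−3=0
SNF(R) diag = [2, 2, 2] → torsion [2, 2, 2]

Answer: M ≅ ℤ/2 ⊕ ℤ/2 ⊕ ℤ/2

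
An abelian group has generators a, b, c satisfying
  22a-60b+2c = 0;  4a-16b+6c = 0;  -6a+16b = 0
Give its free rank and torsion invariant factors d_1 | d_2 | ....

rank_ℚ(R)=3; free=3−3=0
SNF(R) diag = [2, 2, 4] → torsion [2, 2, 4]

Answer: M ≅ ℤ/2 ⊕ ℤ/2 ⊕ ℤ/4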